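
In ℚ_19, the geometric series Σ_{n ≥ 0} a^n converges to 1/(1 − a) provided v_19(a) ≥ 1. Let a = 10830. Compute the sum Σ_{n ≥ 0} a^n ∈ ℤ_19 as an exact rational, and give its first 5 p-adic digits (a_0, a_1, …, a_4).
Σ a^n = 1/(1 − a) = -1/10829;  first 5 digits = (1, 0, 11, 1, 7)

v_19(a) = 2 ≥ 1, so the series converges in ℤ_19 to 1/(1 − a) = 1/(1 − 10830) = -1/10829. Expand this rational in ℤ_19: compute digits iteratively via d_i = x_i mod 19, x_{i+1} = (x_i − d_i)/19. The first 5 digits are (1, 0, 11, 1, 7).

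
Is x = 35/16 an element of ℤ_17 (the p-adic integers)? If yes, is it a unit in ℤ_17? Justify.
x ∈ ℤ_17^× (unit); v_17(x) = 0

ℤ_17 = {x ∈ ℚ_17 : v_17(x) ≥ 0} and ℤ_17^× = {x ∈ ℤ_17 : v_17(x) = 0}. Here v_17(35/16) = v_17(num) − v_17(den) = 0; compare against these criteria.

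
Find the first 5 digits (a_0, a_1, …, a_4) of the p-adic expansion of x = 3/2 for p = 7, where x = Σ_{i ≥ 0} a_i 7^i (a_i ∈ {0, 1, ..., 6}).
(a_0, …, a_4) = (5, 3, 3, 3, 3)

v_7(3/2) = 0 (numerator and denominator both coprime to 7), so x ∈ ℤ_7^×. Compute digits iteratively via a_i = x_i mod 7, x_{i+1} = (x_i − a_i)/7, with x_0 = x:
  x_0 = 3/2;  a_0 = 5;  x_1 = (x_0 − 5)/7 = -1/2
  x_1 = -1/2;  a_1 = 3;  x_2 = (x_1 − 3)/7 = -1/2
  x_2 = -1/2;  a_2 = 3;  x_3 = (x_2 − 3)/7 = -1/2
  x_3 = -1/2;  a_3 = 3;  x_4 = (x_3 − 3)/7 = -1/2
  x_4 = -1/2;  a_4 = 3;  x_5 = (x_4 − 3)/7 = -1/2
Digits: (5, 3, 3, 3, 3).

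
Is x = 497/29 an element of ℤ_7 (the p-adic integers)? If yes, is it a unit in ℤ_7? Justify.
x ∈ ℤ_7 but not a unit; v_7(x) = 1 > 0

ℤ_7 = {x ∈ ℚ_7 : v_7(x) ≥ 0} and ℤ_7^× = {x ∈ ℤ_7 : v_7(x) = 0}. Here v_7(497/29) = v_7(num) − v_7(den) = 1; compare against these criteria.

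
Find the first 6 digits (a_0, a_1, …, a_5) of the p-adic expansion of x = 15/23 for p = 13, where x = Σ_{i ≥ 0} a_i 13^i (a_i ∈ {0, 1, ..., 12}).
(a_0, …, a_5) = (8, 0, 9, 1, 1, 5)

v_13(15/23) = 0 (numerator and denominator both coprime to 13), so x ∈ ℤ_13^×. Compute digits iteratively via a_i = x_i mod 13, x_{i+1} = (x_i − a_i)/13, with x_0 = x:
  x_0 = 15/23;  a_0 = 8;  x_1 = (x_0 − 8)/13 = -13/23
  x_1 = -13/23;  a_1 = 0;  x_2 = (x_1 − 0)/13 = -1/23
  x_2 = -1/23;  a_2 = 9;  x_3 = (x_2 − 9)/13 = -16/23
  x_3 = -16/23;  a_3 = 1;  x_4 = (x_3 − 1)/13 = -3/23
  x_4 = -3/23;  a_4 = 1;  x_5 = (x_4 − 1)/13 = -2/23
  x_5 = -2/23;  a_5 = 5;  x_6 = (x_5 − 5)/13 = -9/23
Digits: (8, 0, 9, 1, 1, 5).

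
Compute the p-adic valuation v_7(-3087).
v_7(-3087) = 3

v_7(n) is the largest exponent k such that 7^k divides n. Factor out: -3087 = -7^3 · 9. (Sign doesn't affect v_p.) So v_7(-3087) = 3.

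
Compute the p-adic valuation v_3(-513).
v_3(-513) = 3

v_3(n) is the largest exponent k such that 3^k divides n. Factor out: -513 = -3^3 · 19. (Sign doesn't affect v_p.) So v_3(-513) = 3.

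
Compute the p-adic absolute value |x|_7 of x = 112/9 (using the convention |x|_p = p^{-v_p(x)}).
|112/9|_7 = 1/7

Step 1 — compute v_7(x) by factoring powers of 7 out of the numerator and denominator: v_7(112/9) = 1. Step 2 — apply |x|_p = p^{-v_p(x)} = 7^{-1} = 1/7.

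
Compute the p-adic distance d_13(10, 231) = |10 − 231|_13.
d_13(10, 231) = 1/13

Step 1 — x − y = 10 − 231 = -221. Step 2 — v_13(-221) = 1 (factor: -221 = −(13^1 · 17); the sign does not affect v_p). Step 3 — |x − y|_13 = 13^{-1} = 1/13.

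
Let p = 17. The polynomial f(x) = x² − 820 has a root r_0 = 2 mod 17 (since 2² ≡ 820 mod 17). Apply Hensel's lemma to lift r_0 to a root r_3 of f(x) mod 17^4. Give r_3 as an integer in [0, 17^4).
r_3 = 48758 (mod 83521)

Hensel's recurrence: r_{i+1} = r_i − f(r_i)·(f′(r_i))^{-1} mod 17^{i+2}, with f′(x) = 2x. Iterate:
  r_0 = 2 (mod 17)
  r_1 = 206 (mod 289)
  r_2 = 4541 (mod 4913)
  r_3 = 48758 (mod 83521)
Final: r_3 = 48758, and one checks f(r_3) ≡ 0 mod 17^4.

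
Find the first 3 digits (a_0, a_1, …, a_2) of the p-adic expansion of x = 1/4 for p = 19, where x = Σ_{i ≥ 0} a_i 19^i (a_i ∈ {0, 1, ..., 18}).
(a_0, …, a_2) = (5, 14, 4)

v_19(1/4) = 0 (numerator and denominator both coprime to 19), so x ∈ ℤ_19^×. Compute digits iteratively via a_i = x_i mod 19, x_{i+1} = (x_i − a_i)/19, with x_0 = x:
  x_0 = 1/4;  a_0 = 5;  x_1 = (x_0 − 5)/19 = -1/4
  x_1 = -1/4;  a_1 = 14;  x_2 = (x_1 − 14)/19 = -3/4
  x_2 = -3/4;  a_2 = 4;  x_3 = (x_2 − 4)/19 = -1/4
Digits: (5, 14, 4).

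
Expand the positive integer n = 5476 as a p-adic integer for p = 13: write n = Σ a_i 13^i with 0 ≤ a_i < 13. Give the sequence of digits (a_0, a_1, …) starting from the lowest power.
(a_0, a_1, …) = (3, 5, 6, 2)

Repeated division by 13 gives the digits low-to-high: 5476 = 3 + 5·13^1 + 6·13^2 + 2·13^3. Digit sequence: (3, 5, 6, 2).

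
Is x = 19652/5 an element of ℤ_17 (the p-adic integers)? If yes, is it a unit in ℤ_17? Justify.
x ∈ ℤ_17 but not a unit; v_17(x) = 3 > 0

ℤ_17 = {x ∈ ℚ_17 : v_17(x) ≥ 0} and ℤ_17^× = {x ∈ ℤ_17 : v_17(x) = 0}. Here v_17(19652/5) = v_17(num) − v_17(den) = 3; compare against these criteria.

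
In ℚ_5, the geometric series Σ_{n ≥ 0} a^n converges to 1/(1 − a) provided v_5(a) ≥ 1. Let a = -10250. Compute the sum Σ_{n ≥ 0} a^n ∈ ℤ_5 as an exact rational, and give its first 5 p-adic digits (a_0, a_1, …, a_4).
Σ a^n = 1/(1 − a) = 1/10251;  first 5 digits = (1, 0, 0, 3, 3)

v_5(a) = 3 ≥ 1, so the series converges in ℤ_5 to 1/(1 − a) = 1/(1 − (-10250)) = 1/10251. Expand this rational in ℤ_5: compute digits iteratively via d_i = x_i mod 5, x_{i+1} = (x_i − d_i)/5. The first 5 digits are (1, 0, 0, 3, 3).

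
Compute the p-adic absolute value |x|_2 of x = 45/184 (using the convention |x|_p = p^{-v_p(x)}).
|45/184|_2 = 8

Step 1 — compute v_2(x) by factoring powers of 2 out of the numerator and denominator: v_2(45/184) = -3. Step 2 — apply |x|_p = p^{-v_p(x)} = 2^{3} = 8.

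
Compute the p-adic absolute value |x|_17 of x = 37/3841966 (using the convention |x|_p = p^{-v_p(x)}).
|37/3841966|_17 = 83521

Step 1 — compute v_17(x) by factoring powers of 17 out of the numerator and denominator: v_17(37/3841966) = -4. Step 2 — apply |x|_p = p^{-v_p(x)} = 17^{4} = 83521.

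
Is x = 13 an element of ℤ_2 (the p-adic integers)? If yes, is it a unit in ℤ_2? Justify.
x ∈ ℤ_2^× (unit); v_2(x) = 0

ℤ_2 = {x ∈ ℚ_2 : v_2(x) ≥ 0} and ℤ_2^× = {x ∈ ℤ_2 : v_2(x) = 0}. Here v_2(13) = v_2(num) − v_2(den) = 0; compare against these criteria.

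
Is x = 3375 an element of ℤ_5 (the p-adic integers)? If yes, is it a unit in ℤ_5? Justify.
x ∈ ℤ_5 but not a unit; v_5(x) = 3 > 0

ℤ_5 = {x ∈ ℚ_5 : v_5(x) ≥ 0} and ℤ_5^× = {x ∈ ℤ_5 : v_5(x) = 0}. Here v_5(3375) = v_5(num) − v_5(den) = 3; compare against these criteria.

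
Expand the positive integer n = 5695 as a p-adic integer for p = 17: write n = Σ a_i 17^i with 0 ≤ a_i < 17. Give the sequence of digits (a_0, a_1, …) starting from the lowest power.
(a_0, a_1, …) = (0, 12, 2, 1)

Repeated division by 17 gives the digits low-to-high: 5695 = 12·17^1 + 2·17^2 + 1·17^3. Digit sequence: (0, 12, 2, 1).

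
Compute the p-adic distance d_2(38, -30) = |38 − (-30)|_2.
d_2(38, -30) = 1/4

Step 1 — x − y = 38 − (-30) = 68. Step 2 — v_2(68) = 2 (factor: 68 = (2^2 · 17); the sign does not affect v_p). Step 3 — |x − y|_2 = 2^{-2} = 1/4.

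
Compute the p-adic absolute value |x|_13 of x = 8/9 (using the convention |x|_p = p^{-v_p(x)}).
|8/9|_13 = 1

Step 1 — compute v_13(x) by factoring powers of 13 out of the numerator and denominator: v_13(8/9) = 0. Step 2 — apply |x|_p = p^{-v_p(x)} = 13^{0} = 1.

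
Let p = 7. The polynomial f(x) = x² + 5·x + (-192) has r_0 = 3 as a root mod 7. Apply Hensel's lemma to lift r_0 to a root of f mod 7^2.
r_1 = 45 (mod 49)

Hensel: r_{i+1} = r_i − f(r_i)·(f′(r_i))^{-1} mod 7^{i+2}, f′(x) = 2x + 5. Iterate:
  r_0 = 3 (mod 7)
  r_1 = 45 (mod 49)
Final: r = 45 satisfies f(r) ≡ 0 mod 7^2.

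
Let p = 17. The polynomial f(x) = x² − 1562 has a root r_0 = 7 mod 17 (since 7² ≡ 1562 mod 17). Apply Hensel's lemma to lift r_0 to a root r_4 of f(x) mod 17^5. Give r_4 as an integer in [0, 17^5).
r_4 = 1190857 (mod 1419857)

Hensel's recurrence: r_{i+1} = r_i − f(r_i)·(f′(r_i))^{-1} mod 17^{i+2}, with f′(x) = 2x. Iterate:
  r_0 = 7 (mod 17)
  r_1 = 177 (mod 289)
  r_2 = 1911 (mod 4913)
  r_3 = 21563 (mod 83521)
  r_4 = 1190857 (mod 1419857)
Final: r_4 = 1190857, and one checks f(r_4) ≡ 0 mod 17^5.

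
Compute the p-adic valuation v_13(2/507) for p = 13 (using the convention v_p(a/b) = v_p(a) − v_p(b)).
v_13(2/507) = -2

Factor powers of 13 from the numerator and denominator of the reduced fraction: 2 = 13^0 · 2 and 507 = 13^2 · 3. Apply v_p(a/b) = v_p(a) − v_p(b): v_13(2/507) = 0 − 2 = -2.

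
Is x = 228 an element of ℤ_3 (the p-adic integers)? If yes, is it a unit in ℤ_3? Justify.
x ∈ ℤ_3 but not a unit; v_3(x) = 1 > 0

ℤ_3 = {x ∈ ℚ_3 : v_3(x) ≥ 0} and ℤ_3^× = {x ∈ ℤ_3 : v_3(x) = 0}. Here v_3(228) = v_3(num) − v_3(den) = 1; compare against these criteria.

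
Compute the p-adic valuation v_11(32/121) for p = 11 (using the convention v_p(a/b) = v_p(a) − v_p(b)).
v_11(32/121) = -2

Factor powers of 11 from the numerator and denominator of the reduced fraction: 32 = 11^0 · 32 and 121 = 11^2 · 1. Apply v_p(a/b) = v_p(a) − v_p(b): v_11(32/121) = 0 − 2 = -2.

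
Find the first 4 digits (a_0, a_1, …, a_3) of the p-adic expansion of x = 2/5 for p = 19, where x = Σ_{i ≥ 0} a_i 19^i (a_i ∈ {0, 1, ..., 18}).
(a_0, …, a_3) = (8, 11, 7, 11)

v_19(2/5) = 0 (numerator and denominator both coprime to 19), so x ∈ ℤ_19^×. Compute digits iteratively via a_i = x_i mod 19, x_{i+1} = (x_i − a_i)/19, with x_0 = x:
  x_0 = 2/5;  a_0 = 8;  x_1 = (x_0 − 8)/19 = -2/5
  x_1 = -2/5;  a_1 = 11;  x_2 = (x_1 − 11)/19 = -3/5
  x_2 = -3/5;  a_2 = 7;  x_3 = (x_2 − 7)/19 = -2/5
  x_3 = -2/5;  a_3 = 11;  x_4 = (x_3 − 11)/19 = -3/5
Digits: (8, 11, 7, 11).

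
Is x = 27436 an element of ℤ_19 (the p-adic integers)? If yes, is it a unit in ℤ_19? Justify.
x ∈ ℤ_19 but not a unit; v_19(x) = 3 > 0

ℤ_19 = {x ∈ ℚ_19 : v_19(x) ≥ 0} and ℤ_19^× = {x ∈ ℤ_19 : v_19(x) = 0}. Here v_19(27436) = v_19(num) − v_19(den) = 3; compare against these criteria.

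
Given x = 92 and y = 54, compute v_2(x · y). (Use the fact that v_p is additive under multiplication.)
v_2(4968) = 3

v_p(x) = 2 (factor: 92 = 2^2 · 23); v_p(y) = 1 (factor: 54 = 2^1 · 27). Additivity: v_p(xy) = v_p(x) + v_p(y) = 2 + 1 = 3. (Direct check: xy = 4968 = 2^3 · (621).)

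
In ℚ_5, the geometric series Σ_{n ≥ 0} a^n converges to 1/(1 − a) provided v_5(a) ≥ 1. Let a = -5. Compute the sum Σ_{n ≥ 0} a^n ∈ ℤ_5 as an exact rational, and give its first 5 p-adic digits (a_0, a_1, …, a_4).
Σ a^n = 1/(1 − a) = 1/6;  first 5 digits = (1, 4, 0, 4, 0)

v_5(a) = 1 ≥ 1, so the series converges in ℤ_5 to 1/(1 − a) = 1/(1 − (-5)) = 1/6. Expand this rational in ℤ_5: compute digits iteratively via d_i = x_i mod 5, x_{i+1} = (x_i − d_i)/5. The first 5 digits are (1, 4, 0, 4, 0).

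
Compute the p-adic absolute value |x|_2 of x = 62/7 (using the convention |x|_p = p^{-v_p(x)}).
|62/7|_2 = 1/2

Step 1 — compute v_2(x) by factoring powers of 2 out of the numerator and denominator: v_2(62/7) = 1. Step 2 — apply |x|_p = p^{-v_p(x)} = 2^{-1} = 1/2.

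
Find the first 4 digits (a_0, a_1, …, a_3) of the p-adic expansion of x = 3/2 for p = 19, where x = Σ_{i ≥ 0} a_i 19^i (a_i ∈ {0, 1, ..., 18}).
(a_0, …, a_3) = (11, 9, 9, 9)

v_19(3/2) = 0 (numerator and denominator both coprime to 19), so x ∈ ℤ_19^×. Compute digits iteratively via a_i = x_i mod 19, x_{i+1} = (x_i − a_i)/19, with x_0 = x:
  x_0 = 3/2;  a_0 = 11;  x_1 = (x_0 − 11)/19 = -1/2
  x_1 = -1/2;  a_1 = 9;  x_2 = (x_1 − 9)/19 = -1/2
  x_2 = -1/2;  a_2 = 9;  x_3 = (x_2 − 9)/19 = -1/2
  x_3 = -1/2;  a_3 = 9;  x_4 = (x_3 − 9)/19 = -1/2
Digits: (11, 9, 9, 9).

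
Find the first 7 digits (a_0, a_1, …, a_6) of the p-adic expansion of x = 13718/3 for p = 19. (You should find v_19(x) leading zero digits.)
(a_0, …, a_6) = (0, 0, 0, 7, 6, 6, 6)

v_19(13718/3) = 3, so a_0 = ... = a_2 = 0. Factor out: x = 19^3 · u with u = 2/3 a unit in ℤ_19. Expand u iteratively via a_{v+i} = u_i mod 19, u_{i+1} = (u_i − a_{v+i})/19:
  u_0 = 2/3;  a_3 = 7;  u_1 = (u_0 − 7)/19 = -1/3
  u_1 = -1/3;  a_4 = 6;  u_2 = (u_1 − 6)/19 = -1/3
  u_2 = -1/3;  a_5 = 6;  u_3 = (u_2 − 6)/19 = -1/3
  u_3 = -1/3;  a_6 = 6;  u_4 = (u_3 − 6)/19 = -1/3
Digits: (0, 0, 0, 7, 6, 6, 6).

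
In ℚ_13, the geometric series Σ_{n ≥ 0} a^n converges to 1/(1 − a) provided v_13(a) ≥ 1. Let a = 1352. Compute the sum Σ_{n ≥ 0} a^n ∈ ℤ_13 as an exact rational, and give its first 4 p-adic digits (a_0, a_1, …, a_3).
Σ a^n = 1/(1 − a) = -1/1351;  first 4 digits = (1, 0, 8, 0)

v_13(a) = 2 ≥ 1, so the series converges in ℤ_13 to 1/(1 − a) = 1/(1 − 1352) = -1/1351. Expand this rational in ℤ_13: compute digits iteratively via d_i = x_i mod 13, x_{i+1} = (x_i − d_i)/13. The first 4 digits are (1, 0, 8, 0).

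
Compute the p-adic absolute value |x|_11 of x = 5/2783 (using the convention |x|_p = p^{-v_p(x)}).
|5/2783|_11 = 121

Step 1 — compute v_11(x) by factoring powers of 11 out of the numerator and denominator: v_11(5/2783) = -2. Step 2 — apply |x|_p = p^{-v_p(x)} = 11^{2} = 121.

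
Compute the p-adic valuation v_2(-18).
v_2(-18) = 1

v_2(n) is the largest exponent k such that 2^k divides n. Factor out: -18 = -2^1 · 9. (Sign doesn't affect v_p.) So v_2(-18) = 1.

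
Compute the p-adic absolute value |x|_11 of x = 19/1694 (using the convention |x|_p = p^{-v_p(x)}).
|19/1694|_11 = 121

Step 1 — compute v_11(x) by factoring powers of 11 out of the numerator and denominator: v_11(19/1694) = -2. Step 2 — apply |x|_p = p^{-v_p(x)} = 11^{2} = 121.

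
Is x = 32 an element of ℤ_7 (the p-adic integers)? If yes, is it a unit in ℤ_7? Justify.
x ∈ ℤ_7^× (unit); v_7(x) = 0

ℤ_7 = {x ∈ ℚ_7 : v_7(x) ≥ 0} and ℤ_7^× = {x ∈ ℤ_7 : v_7(x) = 0}. Here v_7(32) = v_7(num) − v_7(den) = 0; compare against these criteria.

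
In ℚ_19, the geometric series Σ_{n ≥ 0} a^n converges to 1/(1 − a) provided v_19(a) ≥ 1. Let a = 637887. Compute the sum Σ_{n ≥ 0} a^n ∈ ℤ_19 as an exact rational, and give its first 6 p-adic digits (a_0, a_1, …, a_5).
Σ a^n = 1/(1 − a) = -1/637886;  first 6 digits = (1, 0, 0, 17, 4, 0)

v_19(a) = 3 ≥ 1, so the series converges in ℤ_19 to 1/(1 − a) = 1/(1 − 637887) = -1/637886. Expand this rational in ℤ_19: compute digits iteratively via d_i = x_i mod 19, x_{i+1} = (x_i − d_i)/19. The first 6 digits are (1, 0, 0, 17, 4, 0).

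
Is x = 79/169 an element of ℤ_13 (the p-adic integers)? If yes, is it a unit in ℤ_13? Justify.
x ∉ ℤ_13 (v_13(x) = -2 < 0)

ℤ_13 = {x ∈ ℚ_13 : v_13(x) ≥ 0} and ℤ_13^× = {x ∈ ℤ_13 : v_13(x) = 0}. Here v_13(79/169) = v_13(num) − v_13(den) = -2; compare against these criteria.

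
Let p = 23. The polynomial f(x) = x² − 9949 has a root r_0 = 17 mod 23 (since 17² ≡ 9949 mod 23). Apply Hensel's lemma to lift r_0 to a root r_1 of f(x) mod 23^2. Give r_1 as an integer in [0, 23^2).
r_1 = 270 (mod 529)

Hensel's recurrence: r_{i+1} = r_i − f(r_i)·(f′(r_i))^{-1} mod 23^{i+2}, with f′(x) = 2x. Iterate:
  r_0 = 17 (mod 23)
  r_1 = 270 (mod 529)
Final: r_1 = 270, and one checks f(r_1) ≡ 0 mod 23^2.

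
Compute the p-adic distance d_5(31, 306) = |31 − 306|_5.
d_5(31, 306) = 1/25

Step 1 — x − y = 31 − 306 = -275. Step 2 — v_5(-275) = 2 (factor: -275 = −(5^2 · 11); the sign does not affect v_p). Step 3 — |x − y|_5 = 5^{-2} = 1/25.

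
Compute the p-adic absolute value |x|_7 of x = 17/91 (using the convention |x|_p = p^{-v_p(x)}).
|17/91|_7 = 7

Step 1 — compute v_7(x) by factoring powers of 7 out of the numerator and denominator: v_7(17/91) = -1. Step 2 — apply |x|_p = p^{-v_p(x)} = 7^{1} = 7.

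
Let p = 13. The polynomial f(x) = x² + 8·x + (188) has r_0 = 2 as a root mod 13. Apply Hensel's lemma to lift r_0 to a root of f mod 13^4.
r_3 = 2238 (mod 28561)

Hensel: r_{i+1} = r_i − f(r_i)·(f′(r_i))^{-1} mod 13^{i+2}, f′(x) = 2x + 8. Iterate:
  r_0 = 2 (mod 13)
  r_1 = 41 (mod 169)
  r_2 = 41 (mod 2197)
  r_3 = 2238 (mod 28561)
Final: r = 2238 satisfies f(r) ≡ 0 mod 13^4.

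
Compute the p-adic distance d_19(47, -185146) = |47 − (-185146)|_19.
d_19(47, -185146) = 1/6859

Step 1 — x − y = 47 − (-185146) = 185193. Step 2 — v_19(185193) = 3 (factor: 185193 = (19^3 · 27); the sign does not affect v_p). Step 3 — |x − y|_19 = 19^{-3} = 1/6859.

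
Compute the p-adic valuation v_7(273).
v_7(273) = 1

v_7(n) is the largest exponent k such that 7^k divides n. Factor out: 273 = 7^1 · 39. (Sign doesn't affect v_p.) So v_7(273) = 1.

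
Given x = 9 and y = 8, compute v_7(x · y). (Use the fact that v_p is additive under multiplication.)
v_7(72) = 0

v_p(x) = 0 (factor: 9 = 7^0 · 9); v_p(y) = 0 (factor: 8 = 7^0 · 8). Additivity: v_p(xy) = v_p(x) + v_p(y) = 0 + 0 = 0. (Direct check: xy = 72 = 7^0 · (72).)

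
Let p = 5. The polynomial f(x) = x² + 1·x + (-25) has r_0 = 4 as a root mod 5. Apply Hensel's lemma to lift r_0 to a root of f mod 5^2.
r_1 = 24 (mod 25)

Hensel: r_{i+1} = r_i − f(r_i)·(f′(r_i))^{-1} mod 5^{i+2}, f′(x) = 2x + 1. Iterate:
  r_0 = 4 (mod 5)
  r_1 = 24 (mod 25)
Final: r = 24 satisfies f(r) ≡ 0 mod 5^2.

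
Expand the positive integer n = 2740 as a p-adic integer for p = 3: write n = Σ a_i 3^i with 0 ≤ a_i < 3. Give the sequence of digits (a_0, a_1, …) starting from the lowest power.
(a_0, a_1, …) = (1, 1, 1, 2, 0, 2, 0, 1)

Repeated division by 3 gives the digits low-to-high: 2740 = 1 + 1·3^1 + 1·3^2 + 2·3^3 + 2·3^5 + 1·3^7. Digit sequence: (1, 1, 1, 2, 0, 2, 0, 1).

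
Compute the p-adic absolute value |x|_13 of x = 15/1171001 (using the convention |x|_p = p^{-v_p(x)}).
|15/1171001|_13 = 28561

Step 1 — compute v_13(x) by factoring powers of 13 out of the numerator and denominator: v_13(15/1171001) = -4. Step 2 — apply |x|_p = p^{-v_p(x)} = 13^{4} = 28561.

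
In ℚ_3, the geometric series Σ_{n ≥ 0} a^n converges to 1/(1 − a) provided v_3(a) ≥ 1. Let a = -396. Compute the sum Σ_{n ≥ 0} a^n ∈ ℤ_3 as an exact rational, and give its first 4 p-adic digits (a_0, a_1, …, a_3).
Σ a^n = 1/(1 − a) = 1/397;  first 4 digits = (1, 0, 1, 0)

v_3(a) = 2 ≥ 1, so the series converges in ℤ_3 to 1/(1 − a) = 1/(1 − (-396)) = 1/397. Expand this rational in ℤ_3: compute digits iteratively via d_i = x_i mod 3, x_{i+1} = (x_i − d_i)/3. The first 4 digits are (1, 0, 1, 0).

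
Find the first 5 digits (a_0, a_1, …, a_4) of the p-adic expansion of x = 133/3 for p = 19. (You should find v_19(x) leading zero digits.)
(a_0, …, a_4) = (0, 15, 12, 12, 12)

v_19(133/3) = 1, so a_0 = ... = a_0 = 0. Factor out: x = 19^1 · u with u = 7/3 a unit in ℤ_19. Expand u iteratively via a_{v+i} = u_i mod 19, u_{i+1} = (u_i − a_{v+i})/19:
  u_0 = 7/3;  a_1 = 15;  u_1 = (u_0 − 15)/19 = -2/3
  u_1 = -2/3;  a_2 = 12;  u_2 = (u_1 − 12)/19 = -2/3
  u_2 = -2/3;  a_3 = 12;  u_3 = (u_2 − 12)/19 = -2/3
  u_3 = -2/3;  a_4 = 12;  u_4 = (u_3 − 12)/19 = -2/3
Digits: (0, 15, 12, 12, 12).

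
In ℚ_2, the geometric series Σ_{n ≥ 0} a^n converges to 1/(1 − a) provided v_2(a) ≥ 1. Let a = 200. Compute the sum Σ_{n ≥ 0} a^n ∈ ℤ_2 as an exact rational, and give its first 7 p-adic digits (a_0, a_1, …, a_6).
Σ a^n = 1/(1 − a) = -1/199;  first 7 digits = (1, 0, 0, 1, 0, 0, 0)

v_2(a) = 3 ≥ 1, so the series converges in ℤ_2 to 1/(1 − a) = 1/(1 − 200) = -1/199. Expand this rational in ℤ_2: compute digits iteratively via d_i = x_i mod 2, x_{i+1} = (x_i − d_i)/2. The first 7 digits are (1, 0, 0, 1, 0, 0, 0).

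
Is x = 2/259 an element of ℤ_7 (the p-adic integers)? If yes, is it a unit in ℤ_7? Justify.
x ∉ ℤ_7 (v_7(x) = -1 < 0)

ℤ_7 = {x ∈ ℚ_7 : v_7(x) ≥ 0} and ℤ_7^× = {x ∈ ℤ_7 : v_7(x) = 0}. Here v_7(2/259) = v_7(num) − v_7(den) = -1; compare against these criteria.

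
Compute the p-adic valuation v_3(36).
v_3(36) = 2

v_3(n) is the largest exponent k such that 3^k divides n. Factor out: 36 = 3^2 · 4. (Sign doesn't affect v_p.) So v_3(36) = 2.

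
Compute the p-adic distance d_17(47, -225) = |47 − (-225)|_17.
d_17(47, -225) = 1/17

Step 1 — x − y = 47 − (-225) = 272. Step 2 — v_17(272) = 1 (factor: 272 = (17^1 · 16); the sign does not affect v_p). Step 3 — |x − y|_17 = 17^{-1} = 1/17.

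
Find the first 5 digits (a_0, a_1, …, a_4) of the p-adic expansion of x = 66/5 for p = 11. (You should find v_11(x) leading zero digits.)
(a_0, …, a_4) = (0, 10, 8, 8, 8)

v_11(66/5) = 1, so a_0 = ... = a_0 = 0. Factor out: x = 11^1 · u with u = 6/5 a unit in ℤ_11. Expand u iteratively via a_{v+i} = u_i mod 11, u_{i+1} = (u_i − a_{v+i})/11:
  u_0 = 6/5;  a_1 = 10;  u_1 = (u_0 − 10)/11 = -4/5
  u_1 = -4/5;  a_2 = 8;  u_2 = (u_1 − 8)/11 = -4/5
  u_2 = -4/5;  a_3 = 8;  u_3 = (u_2 − 8)/11 = -4/5
  u_3 = -4/5;  a_4 = 8;  u_4 = (u_3 − 8)/11 = -4/5
Digits: (0, 10, 8, 8, 8).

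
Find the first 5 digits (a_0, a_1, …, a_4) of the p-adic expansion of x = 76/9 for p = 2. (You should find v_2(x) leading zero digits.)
(a_0, …, a_4) = (0, 0, 1, 1, 0)

v_2(76/9) = 2, so a_0 = ... = a_1 = 0. Factor out: x = 2^2 · u with u = 19/9 a unit in ℤ_2. Expand u iteratively via a_{v+i} = u_i mod 2, u_{i+1} = (u_i − a_{v+i})/2:
  u_0 = 19/9;  a_2 = 1;  u_1 = (u_0 − 1)/2 = 5/9
  u_1 = 5/9;  a_3 = 1;  u_2 = (u_1 − 1)/2 = -2/9
  u_2 = -2/9;  a_4 = 0;  u_3 = (u_2 − 0)/2 = -1/9
Digits: (0, 0, 1, 1, 0).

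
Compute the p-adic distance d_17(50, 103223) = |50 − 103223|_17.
d_17(50, 103223) = 1/4913

Step 1 — x − y = 50 − 103223 = -103173. Step 2 — v_17(-103173) = 3 (factor: -103173 = −(17^3 · 21); the sign does not affect v_p). Step 3 — |x − y|_17 = 17^{-3} = 1/4913.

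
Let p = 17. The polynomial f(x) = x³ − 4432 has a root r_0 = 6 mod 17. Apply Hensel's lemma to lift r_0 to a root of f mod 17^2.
r_1 = 227 (mod 289)

Hensel: r_{i+1} = r_i − f(r_i)/f′(r_i) mod 17^{i+2}, where f′(x) = 3x². Iterate:
  r_0 = 6 (mod 17)
  r_1 = 227 (mod 289)
Final: r = 227 with f(r) ≡ 0 mod 17^2.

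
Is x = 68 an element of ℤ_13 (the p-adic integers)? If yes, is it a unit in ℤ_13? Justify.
x ∈ ℤ_13^× (unit); v_13(x) = 0

ℤ_13 = {x ∈ ℚ_13 : v_13(x) ≥ 0} and ℤ_13^× = {x ∈ ℤ_13 : v_13(x) = 0}. Here v_13(68) = v_13(num) − v_13(den) = 0; compare against these criteria.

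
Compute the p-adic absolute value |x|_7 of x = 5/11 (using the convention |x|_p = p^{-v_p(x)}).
|5/11|_7 = 1

Step 1 — compute v_7(x) by factoring powers of 7 out of the numerator and denominator: v_7(5/11) = 0. Step 2 — apply |x|_p = p^{-v_p(x)} = 7^{0} = 1.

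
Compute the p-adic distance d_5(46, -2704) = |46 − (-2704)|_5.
d_5(46, -2704) = 1/125

Step 1 — x − y = 46 − (-2704) = 2750. Step 2 — v_5(2750) = 3 (factor: 2750 = (5^3 · 22); the sign does not affect v_p). Step 3 — |x − y|_5 = 5^{-3} = 1/125.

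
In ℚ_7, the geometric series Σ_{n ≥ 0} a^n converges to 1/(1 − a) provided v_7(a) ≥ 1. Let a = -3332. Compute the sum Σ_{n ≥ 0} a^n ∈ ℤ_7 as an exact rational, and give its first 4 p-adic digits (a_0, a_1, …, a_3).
Σ a^n = 1/(1 − a) = 1/3333;  first 4 digits = (1, 0, 2, 4)

v_7(a) = 2 ≥ 1, so the series converges in ℤ_7 to 1/(1 − a) = 1/(1 − (-3332)) = 1/3333. Expand this rational in ℤ_7: compute digits iteratively via d_i = x_i mod 7, x_{i+1} = (x_i − d_i)/7. The first 4 digits are (1, 0, 2, 4).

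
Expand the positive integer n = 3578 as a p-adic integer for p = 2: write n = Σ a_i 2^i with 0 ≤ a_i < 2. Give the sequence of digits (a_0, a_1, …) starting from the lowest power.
(a_0, a_1, …) = (0, 1, 0, 1, 1, 1, 1, 1, 1, 0, 1, 1)

Repeated division by 2 gives the digits low-to-high: 3578 = 1·2^1 + 1·2^3 + 1·2^4 + 1·2^5 + 1·2^6 + 1·2^7 + 1·2^8 + 1·2^10 + 1·2^11. Digit sequence: (0, 1, 0, 1, 1, 1, 1, 1, 1, 0, 1, 1).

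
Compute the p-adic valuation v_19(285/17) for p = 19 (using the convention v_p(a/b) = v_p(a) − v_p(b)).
v_19(285/17) = 1

Factor powers of 19 from the numerator and denominator of the reduced fraction: 285 = 19^1 · 15 and 17 = 19^0 · 17. Apply v_p(a/b) = v_p(a) − v_p(b): v_19(285/17) = 1 − 0 = 1.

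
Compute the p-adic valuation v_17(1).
v_17(1) = 0

v_17(n) is the largest exponent k such that 17^k divides n. Factor out: 1 = 17^0 · 1. (Sign doesn't affect v_p.) So v_17(1) = 0.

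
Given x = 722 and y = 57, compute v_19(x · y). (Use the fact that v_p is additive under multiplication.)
v_19(41154) = 3

v_p(x) = 2 (factor: 722 = 19^2 · 2); v_p(y) = 1 (factor: 57 = 19^1 · 3). Additivity: v_p(xy) = v_p(x) + v_p(y) = 2 + 1 = 3. (Direct check: xy = 41154 = 19^3 · (6).)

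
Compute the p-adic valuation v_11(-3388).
v_11(-3388) = 2

v_11(n) is the largest exponent k such that 11^k divides n. Factor out: -3388 = -11^2 · 28. (Sign doesn't affect v_p.) So v_11(-3388) = 2.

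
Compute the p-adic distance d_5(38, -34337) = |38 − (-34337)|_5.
d_5(38, -34337) = 1/3125

Step 1 — x − y = 38 − (-34337) = 34375. Step 2 — v_5(34375) = 5 (factor: 34375 = (5^5 · 11); the sign does not affect v_p). Step 3 — |x − y|_5 = 5^{-5} = 1/3125.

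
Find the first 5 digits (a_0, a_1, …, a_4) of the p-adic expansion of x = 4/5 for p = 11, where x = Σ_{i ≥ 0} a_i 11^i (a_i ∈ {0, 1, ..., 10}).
(a_0, …, a_4) = (3, 2, 2, 2, 2)

v_11(4/5) = 0 (numerator and denominator both coprime to 11), so x ∈ ℤ_11^×. Compute digits iteratively via a_i = x_i mod 11, x_{i+1} = (x_i − a_i)/11, with x_0 = x:
  x_0 = 4/5;  a_0 = 3;  x_1 = (x_0 − 3)/11 = -1/5
  x_1 = -1/5;  a_1 = 2;  x_2 = (x_1 − 2)/11 = -1/5
  x_2 = -1/5;  a_2 = 2;  x_3 = (x_2 − 2)/11 = -1/5
  x_3 = -1/5;  a_3 = 2;  x_4 = (x_3 − 2)/11 = -1/5
  x_4 = -1/5;  a_4 = 2;  x_5 = (x_4 − 2)/11 = -1/5
Digits: (3, 2, 2, 2, 2).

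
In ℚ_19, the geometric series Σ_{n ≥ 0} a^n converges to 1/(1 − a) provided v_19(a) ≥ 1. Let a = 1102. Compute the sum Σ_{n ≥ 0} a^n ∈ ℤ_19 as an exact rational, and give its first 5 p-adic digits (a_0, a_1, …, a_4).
Σ a^n = 1/(1 − a) = -1/1101;  first 5 digits = (1, 1, 4, 7, 0)

v_19(a) = 1 ≥ 1, so the series converges in ℤ_19 to 1/(1 − a) = 1/(1 − 1102) = -1/1101. Expand this rational in ℤ_19: compute digits iteratively via d_i = x_i mod 19, x_{i+1} = (x_i − d_i)/19. The first 5 digits are (1, 1, 4, 7, 0).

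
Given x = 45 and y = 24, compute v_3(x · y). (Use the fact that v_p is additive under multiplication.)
v_3(1080) = 3

v_p(x) = 2 (factor: 45 = 3^2 · 5); v_p(y) = 1 (factor: 24 = 3^1 · 8). Additivity: v_p(xy) = v_p(x) + v_p(y) = 2 + 1 = 3. (Direct check: xy = 1080 = 3^3 · (40).)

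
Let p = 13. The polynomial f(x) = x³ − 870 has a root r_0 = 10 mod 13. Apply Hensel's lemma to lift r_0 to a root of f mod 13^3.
r_2 = 1908 (mod 2197)

Hensel: r_{i+1} = r_i − f(r_i)/f′(r_i) mod 13^{i+2}, where f′(x) = 3x². Iterate:
  r_0 = 10 (mod 13)
  r_1 = 49 (mod 169)
  r_2 = 1908 (mod 2197)
Final: r = 1908 with f(r) ≡ 0 mod 13^3.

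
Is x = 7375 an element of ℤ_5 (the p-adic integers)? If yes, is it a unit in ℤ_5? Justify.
x ∈ ℤ_5 but not a unit; v_5(x) = 3 > 0

ℤ_5 = {x ∈ ℚ_5 : v_5(x) ≥ 0} and ℤ_5^× = {x ∈ ℤ_5 : v_5(x) = 0}. Here v_5(7375) = v_5(num) − v_5(den) = 3; compare against these criteria.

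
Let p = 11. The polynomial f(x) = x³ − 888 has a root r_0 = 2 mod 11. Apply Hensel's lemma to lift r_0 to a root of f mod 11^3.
r_2 = 640 (mod 1331)

Hensel: r_{i+1} = r_i − f(r_i)/f′(r_i) mod 11^{i+2}, where f′(x) = 3x². Iterate:
  r_0 = 2 (mod 11)
  r_1 = 35 (mod 121)
  r_2 = 640 (mod 1331)
Final: r = 640 with f(r) ≡ 0 mod 11^3.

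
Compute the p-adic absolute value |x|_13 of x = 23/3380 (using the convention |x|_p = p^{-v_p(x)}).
|23/3380|_13 = 169

Step 1 — compute v_13(x) by factoring powers of 13 out of the numerator and denominator: v_13(23/3380) = -2. Step 2 — apply |x|_p = p^{-v_p(x)} = 13^{2} = 169.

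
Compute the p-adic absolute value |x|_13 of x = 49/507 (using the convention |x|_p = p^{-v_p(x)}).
|49/507|_13 = 169

Step 1 — compute v_13(x) by factoring powers of 13 out of the numerator and denominator: v_13(49/507) = -2. Step 2 — apply |x|_p = p^{-v_p(x)} = 13^{2} = 169.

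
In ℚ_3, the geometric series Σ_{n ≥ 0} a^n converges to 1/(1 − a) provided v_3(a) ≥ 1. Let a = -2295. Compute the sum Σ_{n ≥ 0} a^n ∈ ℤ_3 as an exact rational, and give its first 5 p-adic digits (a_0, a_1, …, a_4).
Σ a^n = 1/(1 − a) = 1/2296;  first 5 digits = (1, 0, 0, 2, 1)

v_3(a) = 3 ≥ 1, so the series converges in ℤ_3 to 1/(1 − a) = 1/(1 − (-2295)) = 1/2296. Expand this rational in ℤ_3: compute digits iteratively via d_i = x_i mod 3, x_{i+1} = (x_i − d_i)/3. The first 5 digits are (1, 0, 0, 2, 1).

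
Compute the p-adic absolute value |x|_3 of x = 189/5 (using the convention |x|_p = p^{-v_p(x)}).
|189/5|_3 = 1/27

Step 1 — compute v_3(x) by factoring powers of 3 out of the numerator and denominator: v_3(189/5) = 3. Step 2 — apply |x|_p = p^{-v_p(x)} = 3^{-3} = 1/27.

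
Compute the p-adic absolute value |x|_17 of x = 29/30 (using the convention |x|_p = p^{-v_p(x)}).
|29/30|_17 = 1

Step 1 — compute v_17(x) by factoring powers of 17 out of the numerator and denominator: v_17(29/30) = 0. Step 2 — apply |x|_p = p^{-v_p(x)} = 17^{0} = 1.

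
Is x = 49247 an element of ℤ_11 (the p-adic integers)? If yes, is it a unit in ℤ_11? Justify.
x ∈ ℤ_11 but not a unit; v_11(x) = 3 > 0

ℤ_11 = {x ∈ ℚ_11 : v_11(x) ≥ 0} and ℤ_11^× = {x ∈ ℤ_11 : v_11(x) = 0}. Here v_11(49247) = v_11(num) − v_11(den) = 3; compare against these criteria.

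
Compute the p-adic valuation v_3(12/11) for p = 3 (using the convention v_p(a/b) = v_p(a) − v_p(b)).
v_3(12/11) = 1

Factor powers of 3 from the numerator and denominator of the reduced fraction: 12 = 3^1 · 4 and 11 = 3^0 · 11. Apply v_p(a/b) = v_p(a) − v_p(b): v_3(12/11) = 1 − 0 = 1.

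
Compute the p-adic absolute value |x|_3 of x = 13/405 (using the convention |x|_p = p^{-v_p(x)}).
|13/405|_3 = 81

Step 1 — compute v_3(x) by factoring powers of 3 out of the numerator and denominator: v_3(13/405) = -4. Step 2 — apply |x|_p = p^{-v_p(x)} = 3^{4} = 81.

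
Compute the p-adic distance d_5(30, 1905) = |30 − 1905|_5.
d_5(30, 1905) = 1/625

Step 1 — x − y = 30 − 1905 = -1875. Step 2 — v_5(-1875) = 4 (factor: -1875 = −(5^4 · 3); the sign does not affect v_p). Step 3 — |x − y|_5 = 5^{-4} = 1/625.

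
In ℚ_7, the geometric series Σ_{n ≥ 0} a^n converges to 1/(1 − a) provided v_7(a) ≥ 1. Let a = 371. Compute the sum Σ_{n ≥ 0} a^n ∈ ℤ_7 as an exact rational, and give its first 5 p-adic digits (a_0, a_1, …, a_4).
Σ a^n = 1/(1 − a) = -1/370;  first 5 digits = (1, 4, 2, 4, 0)

v_7(a) = 1 ≥ 1, so the series converges in ℤ_7 to 1/(1 − a) = 1/(1 − 371) = -1/370. Expand this rational in ℤ_7: compute digits iteratively via d_i = x_i mod 7, x_{i+1} = (x_i − d_i)/7. The first 5 digits are (1, 4, 2, 4, 0).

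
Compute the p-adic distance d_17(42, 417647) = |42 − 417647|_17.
d_17(42, 417647) = 1/83521

Step 1 — x − y = 42 − 417647 = -417605. Step 2 — v_17(-417605) = 4 (factor: -417605 = −(17^4 · 5); the sign does not affect v_p). Step 3 — |x − y|_17 = 17^{-4} = 1/83521.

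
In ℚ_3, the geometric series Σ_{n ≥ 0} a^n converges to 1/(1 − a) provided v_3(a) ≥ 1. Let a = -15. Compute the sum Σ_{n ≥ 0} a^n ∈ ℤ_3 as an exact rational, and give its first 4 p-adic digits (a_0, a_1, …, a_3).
Σ a^n = 1/(1 − a) = 1/16;  first 4 digits = (1, 1, 2, 2)

v_3(a) = 1 ≥ 1, so the series converges in ℤ_3 to 1/(1 − a) = 1/(1 − (-15)) = 1/16. Expand this rational in ℤ_3: compute digits iteratively via d_i = x_i mod 3, x_{i+1} = (x_i − d_i)/3. The first 4 digits are (1, 1, 2, 2).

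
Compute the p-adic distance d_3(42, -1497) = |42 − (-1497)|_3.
d_3(42, -1497) = 1/81

Step 1 — x − y = 42 − (-1497) = 1539. Step 2 — v_3(1539) = 4 (factor: 1539 = (3^4 · 19); the sign does not affect v_p). Step 3 — |x − y|_3 = 3^{-4} = 1/81.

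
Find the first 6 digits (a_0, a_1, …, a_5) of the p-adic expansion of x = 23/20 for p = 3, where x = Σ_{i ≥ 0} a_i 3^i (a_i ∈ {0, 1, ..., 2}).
(a_0, …, a_5) = (1, 2, 1, 2, 2, 1)

v_3(23/20) = 0 (numerator and denominator both coprime to 3), so x ∈ ℤ_3^×. Compute digits iteratively via a_i = x_i mod 3, x_{i+1} = (x_i − a_i)/3, with x_0 = x:
  x_0 = 23/20;  a_0 = 1;  x_1 = (x_0 − 1)/3 = 1/20
  x_1 = 1/20;  a_1 = 2;  x_2 = (x_1 − 2)/3 = -13/20
  x_2 = -13/20;  a_2 = 1;  x_3 = (x_2 − 1)/3 = -11/20
  x_3 = -11/20;  a_3 = 2;  x_4 = (x_3 − 2)/3 = -17/20
  x_4 = -17/20;  a_4 = 2;  x_5 = (x_4 − 2)/3 = -19/20
  x_5 = -19/20;  a_5 = 1;  x_6 = (x_5 − 1)/3 = -13/20
Digits: (1, 2, 1, 2, 2, 1).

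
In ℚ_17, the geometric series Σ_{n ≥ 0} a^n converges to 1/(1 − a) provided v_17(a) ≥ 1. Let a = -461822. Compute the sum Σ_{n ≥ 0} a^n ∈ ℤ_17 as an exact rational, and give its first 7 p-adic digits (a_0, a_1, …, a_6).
Σ a^n = 1/(1 − a) = 1/461823;  first 7 digits = (1, 0, 0, 8, 11, 16, 12)

v_17(a) = 3 ≥ 1, so the series converges in ℤ_17 to 1/(1 − a) = 1/(1 − (-461822)) = 1/461823. Expand this rational in ℤ_17: compute digits iteratively via d_i = x_i mod 17, x_{i+1} = (x_i − d_i)/17. The first 7 digits are (1, 0, 0, 8, 11, 16, 12).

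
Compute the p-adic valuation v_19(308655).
v_19(308655) = 3

v_19(n) is the largest exponent k such that 19^k divides n. Factor out: 308655 = 19^3 · 45. (Sign doesn't affect v_p.) So v_19(308655) = 3.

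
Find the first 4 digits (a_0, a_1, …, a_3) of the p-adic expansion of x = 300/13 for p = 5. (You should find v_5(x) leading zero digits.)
(a_0, …, a_3) = (0, 0, 4, 4)

v_5(300/13) = 2, so a_0 = ... = a_1 = 0. Factor out: x = 5^2 · u with u = 12/13 a unit in ℤ_5. Expand u iteratively via a_{v+i} = u_i mod 5, u_{i+1} = (u_i − a_{v+i})/5:
  u_0 = 12/13;  a_2 = 4;  u_1 = (u_0 − 4)/5 = -8/13
  u_1 = -8/13;  a_3 = 4;  u_2 = (u_1 − 4)/5 = -12/13
Digits: (0, 0, 4, 4).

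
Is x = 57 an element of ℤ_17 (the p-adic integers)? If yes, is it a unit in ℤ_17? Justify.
x ∈ ℤ_17^× (unit); v_17(x) = 0

ℤ_17 = {x ∈ ℚ_17 : v_17(x) ≥ 0} and ℤ_17^× = {x ∈ ℤ_17 : v_17(x) = 0}. Here v_17(57) = v_17(num) − v_17(den) = 0; compare against these criteria.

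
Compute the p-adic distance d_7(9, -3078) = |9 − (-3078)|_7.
d_7(9, -3078) = 1/343

Step 1 — x − y = 9 − (-3078) = 3087. Step 2 — v_7(3087) = 3 (factor: 3087 = (7^3 · 9); the sign does not affect v_p). Step 3 — |x − y|_7 = 7^{-3} = 1/343.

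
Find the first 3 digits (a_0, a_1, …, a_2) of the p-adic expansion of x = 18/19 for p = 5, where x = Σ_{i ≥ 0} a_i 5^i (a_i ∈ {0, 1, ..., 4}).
(a_0, …, a_2) = (2, 4, 1)

v_5(18/19) = 0 (numerator and denominator both coprime to 5), so x ∈ ℤ_5^×. Compute digits iteratively via a_i = x_i mod 5, x_{i+1} = (x_i − a_i)/5, with x_0 = x:
  x_0 = 18/19;  a_0 = 2;  x_1 = (x_0 − 2)/5 = -4/19
  x_1 = -4/19;  a_1 = 4;  x_2 = (x_1 − 4)/5 = -16/19
  x_2 = -16/19;  a_2 = 1;  x_3 = (x_2 − 1)/5 = -7/19
Digits: (2, 4, 1).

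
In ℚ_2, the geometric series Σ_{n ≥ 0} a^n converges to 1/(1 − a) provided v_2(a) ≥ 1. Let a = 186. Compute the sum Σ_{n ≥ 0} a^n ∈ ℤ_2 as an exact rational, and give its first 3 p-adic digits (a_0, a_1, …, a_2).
Σ a^n = 1/(1 − a) = -1/185;  first 3 digits = (1, 1, 1)

v_2(a) = 1 ≥ 1, so the series converges in ℤ_2 to 1/(1 − a) = 1/(1 − 186) = -1/185. Expand this rational in ℤ_2: compute digits iteratively via d_i = x_i mod 2, x_{i+1} = (x_i − d_i)/2. The first 3 digits are (1, 1, 1).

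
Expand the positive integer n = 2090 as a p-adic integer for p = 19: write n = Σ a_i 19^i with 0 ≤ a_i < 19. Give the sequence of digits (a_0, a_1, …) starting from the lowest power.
(a_0, a_1, …) = (0, 15, 5)

Repeated division by 19 gives the digits low-to-high: 2090 = 15·19^1 + 5·19^2. Digit sequence: (0, 15, 5).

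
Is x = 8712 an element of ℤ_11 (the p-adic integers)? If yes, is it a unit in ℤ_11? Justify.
x ∈ ℤ_11 but not a unit; v_11(x) = 2 > 0

ℤ_11 = {x ∈ ℚ_11 : v_11(x) ≥ 0} and ℤ_11^× = {x ∈ ℤ_11 : v_11(x) = 0}. Here v_11(8712) = v_11(num) − v_11(den) = 2; compare against these criteria.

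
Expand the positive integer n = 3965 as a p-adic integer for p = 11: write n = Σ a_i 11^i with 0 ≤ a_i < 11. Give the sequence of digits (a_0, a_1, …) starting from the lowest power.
(a_0, a_1, …) = (5, 8, 10, 2)

Repeated division by 11 gives the digits low-to-high: 3965 = 5 + 8·11^1 + 10·11^2 + 2·11^3. Digit sequence: (5, 8, 10, 2).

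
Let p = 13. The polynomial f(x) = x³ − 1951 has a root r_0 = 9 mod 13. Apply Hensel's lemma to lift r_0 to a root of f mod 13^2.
r_1 = 126 (mod 169)

Hensel: r_{i+1} = r_i − f(r_i)/f′(r_i) mod 13^{i+2}, where f′(x) = 3x². Iterate:
  r_0 = 9 (mod 13)
  r_1 = 126 (mod 169)
Final: r = 126 with f(r) ≡ 0 mod 13^2.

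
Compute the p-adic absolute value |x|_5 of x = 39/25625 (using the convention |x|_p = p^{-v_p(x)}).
|39/25625|_5 = 625

Step 1 — compute v_5(x) by factoring powers of 5 out of the numerator and denominator: v_5(39/25625) = -4. Step 2 — apply |x|_p = p^{-v_p(x)} = 5^{4} = 625.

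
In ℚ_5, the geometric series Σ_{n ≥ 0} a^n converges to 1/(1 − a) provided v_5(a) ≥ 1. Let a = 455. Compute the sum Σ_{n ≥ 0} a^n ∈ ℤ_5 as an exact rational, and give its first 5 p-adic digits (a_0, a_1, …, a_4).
Σ a^n = 1/(1 − a) = -1/454;  first 5 digits = (1, 1, 4, 0, 2)

v_5(a) = 1 ≥ 1, so the series converges in ℤ_5 to 1/(1 − a) = 1/(1 − 455) = -1/454. Expand this rational in ℤ_5: compute digits iteratively via d_i = x_i mod 5, x_{i+1} = (x_i − d_i)/5. The first 5 digits are (1, 1, 4, 0, 2).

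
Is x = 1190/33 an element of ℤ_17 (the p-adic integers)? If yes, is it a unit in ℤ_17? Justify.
x ∈ ℤ_17 but not a unit; v_17(x) = 1 > 0

ℤ_17 = {x ∈ ℚ_17 : v_17(x) ≥ 0} and ℤ_17^× = {x ∈ ℤ_17 : v_17(x) = 0}. Here v_17(1190/33) = v_17(num) − v_17(den) = 1; compare against these criteria.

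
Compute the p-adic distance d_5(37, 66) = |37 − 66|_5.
d_5(37, 66) = 1

Step 1 — x − y = 37 − 66 = -29. Step 2 — v_5(-29) = 0 (factor: -29 = −(5^0 · 29); the sign does not affect v_p). Step 3 — |x − y|_5 = 5^{0} = 1.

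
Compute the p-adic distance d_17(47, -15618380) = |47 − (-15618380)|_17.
d_17(47, -15618380) = 1/1419857

Step 1 — x − y = 47 − (-15618380) = 15618427. Step 2 — v_17(15618427) = 5 (factor: 15618427 = (17^5 · 11); the sign does not affect v_p). Step 3 — |x − y|_17 = 17^{-5} = 1/1419857.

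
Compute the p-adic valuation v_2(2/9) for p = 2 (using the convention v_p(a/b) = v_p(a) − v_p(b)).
v_2(2/9) = 1

Factor powers of 2 from the numerator and denominator of the reduced fraction: 2 = 2^1 · 1 and 9 = 2^0 · 9. Apply v_p(a/b) = v_p(a) − v_p(b): v_2(2/9) = 1 − 0 = 1.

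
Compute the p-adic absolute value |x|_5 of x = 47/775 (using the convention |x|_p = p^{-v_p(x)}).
|47/775|_5 = 25

Step 1 — compute v_5(x) by factoring powers of 5 out of the numerator and denominator: v_5(47/775) = -2. Step 2 — apply |x|_p = p^{-v_p(x)} = 5^{2} = 25.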